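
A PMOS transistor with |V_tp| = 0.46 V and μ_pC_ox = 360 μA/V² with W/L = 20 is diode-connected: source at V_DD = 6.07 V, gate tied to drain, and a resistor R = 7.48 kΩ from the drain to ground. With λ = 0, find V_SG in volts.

V_SG = 0.898 V

With gate tied to drain, V_SG = V_SD ≥ V_SG − |V_tp|, so the device is in saturation.
k_p = μ_pC_ox · (W/L) = 7.2 mA/V².
KCL at the drain: ½ k_p (V_SG − |V_tp|)² = (V_DD − V_SG)/R.
Let x = V_SG − 0.46. Then 26.9 x² + x − 5.61 = 0, giving x = 0.438 V (positive root), so V_SG = 0.898 V.
I_D = (V_DD − V_SG)/R = (6.07 − 0.898) / 7.48 = 0.691 mA.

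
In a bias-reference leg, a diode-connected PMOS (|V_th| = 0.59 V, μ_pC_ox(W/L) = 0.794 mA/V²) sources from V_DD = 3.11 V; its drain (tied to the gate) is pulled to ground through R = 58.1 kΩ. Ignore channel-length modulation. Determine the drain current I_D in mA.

I_D = 0.0380 mA

With gate tied to drain, V_SG = V_SD ≥ V_SG − |V_th|, so the device is in saturation.
KCL at the drain: ½ k_p (V_SG − |V_th|)² = (V_DD − V_SG)/R.
Let x = V_SG − 0.59. Then 23.1 x² + x − 2.52 = 0, giving x = 0.31 V (positive root), so V_SG = 0.9 V.
I_D = (V_DD − V_SG)/R = (3.11 − 0.9) / 58.1 = 0.038 mA.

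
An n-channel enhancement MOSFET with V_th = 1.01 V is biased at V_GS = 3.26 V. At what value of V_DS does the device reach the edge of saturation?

The boundary between triode and saturation is V_DS = V_GS − V_th = V_ov.
V_ov = 3.26 − 1.01 = 2.25 V.

V_DS,sat = 2.25 V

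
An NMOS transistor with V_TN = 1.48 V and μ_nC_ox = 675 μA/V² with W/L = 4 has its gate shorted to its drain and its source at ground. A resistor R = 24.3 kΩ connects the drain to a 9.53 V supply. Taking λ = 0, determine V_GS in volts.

With gate tied to drain, V_GS = V_DS ≥ V_GS − V_TN, so the device is in saturation.
k_n = μ_nC_ox · (W/L) = 2.7 mA/V².
KCL at the drain: ½ k_n (V_GS − V_TN)² = (V_DD − V_GS)/R.
Let x = V_GS − 1.48. Then 32.8 x² + x − 8.05 = 0, giving x = 0.48 V (positive root), so V_GS = 1.96 V.
I_D = (V_DD − V_GS)/R = (9.53 − 1.96) / 24.3 = 0.312 mA.

V_GS = 1.96 V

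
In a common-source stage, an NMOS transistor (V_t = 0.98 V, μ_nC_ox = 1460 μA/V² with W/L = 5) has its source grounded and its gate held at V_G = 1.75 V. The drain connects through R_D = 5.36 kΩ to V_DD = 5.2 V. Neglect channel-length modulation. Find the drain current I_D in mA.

V_GS = V_G = 1.75 V, so V_ov = 1.75 − 0.98 = 0.77 V.
k_n = μ_nC_ox · (W/L) = 7.3 mA/V².
Assume saturation: I_D = ½ k_n V_ov² = 0.5 × 7.3 × 0.77² = 2.16 mA, giving V_DS = V_DD − I_D R_D = 5.2 − 2.16 × 5.36 = -6.4 V.
But -6.4 V < V_ov = 0.77 V, so the device is actually in triode.
In triode I_D = k_n[V_ov V_DS − ½ V_DS²] and I_D = (V_DD − V_DS)/R_D. Equating: 19.6 V_DS² − 31.13 V_DS + 5.2 = 0, giving V_DS = 0.19 V (the root below V_ov).
I_D = (5.2 − 0.19) / 5.36 = 0.935 mA.

I_D = 0.935 mA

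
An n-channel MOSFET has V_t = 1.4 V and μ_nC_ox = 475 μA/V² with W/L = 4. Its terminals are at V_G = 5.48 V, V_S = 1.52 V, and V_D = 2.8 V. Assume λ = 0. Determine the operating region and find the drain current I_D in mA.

V_GS = V_G − V_S = 5.48 − 1.52 = 3.96 V; V_DS = V_D − V_S = 2.8 − 1.52 = 1.28 V.
k_n = μ_nC_ox · (W/L) = 1.9 mA/V².
V_ov = V_GS − V_t = 3.96 − 1.4 = 2.56 V.
Since V_DS = 1.28 V < V_ov = 2.56 V, the device is in the triode region.
I_D = k_n [V_ov · V_DS − ½ V_DS²] = 1.9 × [2.56 × 1.28 − 0.5 × 1.28²] = 4.67 mA.

Triode; I_D = 4.67 mA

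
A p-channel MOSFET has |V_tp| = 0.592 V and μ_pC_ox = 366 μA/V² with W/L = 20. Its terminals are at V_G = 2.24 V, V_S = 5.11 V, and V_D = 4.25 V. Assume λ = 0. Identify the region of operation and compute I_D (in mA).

Triode; I_D = 11.6 mA

V_SG = V_S − V_G = 5.11 − 2.24 = 2.87 V; V_SD = V_S − V_D = 5.11 − 4.25 = 0.86 V.
k_p = μ_pC_ox · (W/L) = 7.32 mA/V².
V_ov = V_SG − |V_tp| = 2.87 − 0.592 = 2.28 V.
Since V_SD = 0.86 V < V_ov = 2.28 V, the device is in the triode region.
I_D = k_p [V_ov · V_SD − ½ V_SD²] = 7.32 × [2.28 × 0.86 − 0.5 × 0.86²] = 11.6 mA.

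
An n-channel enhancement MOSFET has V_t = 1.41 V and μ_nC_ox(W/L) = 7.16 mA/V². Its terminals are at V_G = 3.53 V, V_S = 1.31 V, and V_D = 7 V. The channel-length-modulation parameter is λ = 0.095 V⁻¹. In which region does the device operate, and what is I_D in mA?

V_GS = V_G − V_S = 3.53 − 1.31 = 2.22 V; V_DS = V_D − V_S = 7 − 1.31 = 5.69 V.
V_ov = V_GS − V_t = 2.22 − 1.41 = 0.81 V.
Since V_DS = 5.69 V ≥ V_ov = 0.81 V, the device is in saturation.
I_D = ½ k_n V_ov² (1 + λ V_DS) = 0.5 × 7.16 × 0.81² × (1 + 0.095 × 5.69) = 3.62 mA.

Saturation; I_D = 3.62 mA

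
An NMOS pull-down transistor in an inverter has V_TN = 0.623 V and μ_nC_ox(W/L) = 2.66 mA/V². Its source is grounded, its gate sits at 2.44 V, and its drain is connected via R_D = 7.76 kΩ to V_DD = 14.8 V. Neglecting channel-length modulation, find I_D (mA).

V_GS = V_G = 2.44 V, so V_ov = 2.44 − 0.623 = 1.82 V.
Assume saturation: I_D = ½ k_n V_ov² = 0.5 × 2.66 × 1.82² = 4.39 mA, giving V_DS = V_DD − I_D R_D = 14.8 − 4.39 × 7.76 = -19.3 V.
But -19.3 V < V_ov = 1.82 V, so the device is actually in triode.
In triode I_D = k_n[V_ov V_DS − ½ V_DS²] and I_D = (V_DD − V_DS)/R_D. Equating: 10.3 V_DS² − 38.51 V_DS + 14.8 = 0, giving V_DS = 0.435 V (the root below V_ov).
I_D = (14.8 − 0.435) / 7.76 = 1.85 mA.

I_D = 1.85 mA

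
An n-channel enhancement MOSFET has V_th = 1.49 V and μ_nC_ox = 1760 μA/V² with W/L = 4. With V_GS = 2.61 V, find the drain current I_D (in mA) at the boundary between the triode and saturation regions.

I_D = 4.42 mA

At the boundary V_DS = V_ov = V_GS − V_th = 2.61 − 1.49 = 1.12 V.
k_n = μ_nC_ox · (W/L) = 7.04 mA/V².
I_D = ½ k_n V_ov² = 0.5 × 7.04 × 1.12² = 4.42 mA.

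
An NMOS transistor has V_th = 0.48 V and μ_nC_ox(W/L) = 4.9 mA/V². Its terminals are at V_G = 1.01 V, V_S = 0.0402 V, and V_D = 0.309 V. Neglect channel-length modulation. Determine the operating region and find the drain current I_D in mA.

V_GS = V_G − V_S = 1.01 − 0.0402 = 0.97 V; V_DS = V_D − V_S = 0.309 − 0.0402 = 0.269 V.
V_ov = V_GS − V_th = 0.97 − 0.48 = 0.49 V.
Since V_DS = 0.269 V < V_ov = 0.49 V, the device is in the triode region.
I_D = k_n [V_ov · V_DS − ½ V_DS²] = 4.9 × [0.49 × 0.269 − 0.5 × 0.269²] = 0.468 mA.

Triode; I_D = 0.468 mA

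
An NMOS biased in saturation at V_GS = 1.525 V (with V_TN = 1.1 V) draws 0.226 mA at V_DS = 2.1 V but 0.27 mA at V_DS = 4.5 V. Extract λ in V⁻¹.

λ = 0.0978 V⁻¹

With V_GS fixed, I_D ∝ (1 + λ V_DS) in saturation, so I_D2/I_D1 = (1 + λ V_DS2)/(1 + λ V_DS1).
0.27/0.226 = 1.195 = (1 + 4.5 λ)/(1 + 2.1 λ).
Solving: λ (I_D1 V_DS2 − I_D2 V_DS1) = I_D2 − I_D1, so λ = (0.27 − 0.226) / (0.226 × 4.5 − 0.27 × 2.1) = 0.044 / 0.45 = 0.0978 V⁻¹.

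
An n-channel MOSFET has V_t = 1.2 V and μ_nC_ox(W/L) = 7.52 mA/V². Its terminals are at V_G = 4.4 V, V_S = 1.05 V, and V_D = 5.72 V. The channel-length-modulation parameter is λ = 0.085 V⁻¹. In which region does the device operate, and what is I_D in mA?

V_GS = V_G − V_S = 4.4 − 1.05 = 3.35 V; V_DS = V_D − V_S = 5.72 − 1.05 = 4.67 V.
V_ov = V_GS − V_t = 3.35 − 1.2 = 2.15 V.
Since V_DS = 4.67 V ≥ V_ov = 2.15 V, the device is in saturation.
I_D = ½ k_n V_ov² (1 + λ V_DS) = 0.5 × 7.52 × 2.15² × (1 + 0.085 × 4.67) = 24.3 mA.

Saturation; I_D = 24.3 mA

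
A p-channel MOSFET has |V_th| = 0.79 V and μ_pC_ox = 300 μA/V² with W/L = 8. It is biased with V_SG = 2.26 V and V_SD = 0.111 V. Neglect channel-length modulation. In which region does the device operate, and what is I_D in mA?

Triode; I_D = 0.377 mA

k_p = μ_pC_ox · (W/L) = 2.4 mA/V².
V_ov = V_SG − |V_th| = 2.26 − 0.79 = 1.47 V.
Since V_SD = 0.111 V < V_ov = 1.47 V, the device is in the triode region.
I_D = k_p [V_ov · V_SD − ½ V_SD²] = 2.4 × [1.47 × 0.111 − 0.5 × 0.111²] = 0.377 mA.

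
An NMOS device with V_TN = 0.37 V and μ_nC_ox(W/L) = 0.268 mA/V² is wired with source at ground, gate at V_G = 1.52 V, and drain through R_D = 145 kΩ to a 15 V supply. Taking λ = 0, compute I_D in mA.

V_GS = V_G = 1.52 V, so V_ov = 1.52 − 0.37 = 1.15 V.
Assume saturation: I_D = ½ k_n V_ov² = 0.5 × 0.268 × 1.15² = 0.177 mA, giving V_DS = V_DD − I_D R_D = 15 − 0.177 × 145 = -10.7 V.
But -10.7 V < V_ov = 1.15 V, so the device is actually in triode.
In triode I_D = k_n[V_ov V_DS − ½ V_DS²] and I_D = (V_DD − V_DS)/R_D. Equating: 19.4 V_DS² − 45.69 V_DS + 15 = 0, giving V_DS = 0.394 V (the root below V_ov).
I_D = (15 − 0.394) / 145 = 0.101 mA.

I_D = 0.101 mA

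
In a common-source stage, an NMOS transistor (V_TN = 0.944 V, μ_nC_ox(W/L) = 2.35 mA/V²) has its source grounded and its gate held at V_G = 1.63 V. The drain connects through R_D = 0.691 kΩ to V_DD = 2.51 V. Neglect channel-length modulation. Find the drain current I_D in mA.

V_GS = V_G = 1.63 V, so V_ov = 1.63 − 0.944 = 0.686 V.
Assume saturation: I_D = ½ k_n V_ov² = 0.5 × 2.35 × 0.686² = 0.553 mA, giving V_DS = V_DD − I_D R_D = 2.51 − 0.553 × 0.691 = 2.13 V.
V_DS = 2.13 V ≥ V_ov = 0.686 V, confirming saturation.

I_D = 0.553 mA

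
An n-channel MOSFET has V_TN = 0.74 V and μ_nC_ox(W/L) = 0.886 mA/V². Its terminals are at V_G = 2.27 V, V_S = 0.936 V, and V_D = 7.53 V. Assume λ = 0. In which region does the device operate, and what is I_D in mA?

Saturation; I_D = 0.156 mA

V_GS = V_G − V_S = 2.27 − 0.936 = 1.33 V; V_DS = V_D − V_S = 7.53 − 0.936 = 6.59 V.
V_ov = V_GS − V_TN = 1.33 − 0.74 = 0.594 V.
Since V_DS = 6.59 V ≥ V_ov = 0.594 V, the device is in saturation.
I_D = ½ k_n V_ov² = 0.5 × 0.886 × 0.594² = 0.156 mA.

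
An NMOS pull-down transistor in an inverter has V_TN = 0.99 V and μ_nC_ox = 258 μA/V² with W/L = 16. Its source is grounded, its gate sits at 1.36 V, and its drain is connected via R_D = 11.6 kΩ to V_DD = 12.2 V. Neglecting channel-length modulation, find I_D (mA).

I_D = 0.283 mA

V_GS = V_G = 1.36 V, so V_ov = 1.36 − 0.99 = 0.37 V.
k_n = μ_nC_ox · (W/L) = 4.128 mA/V².
Assume saturation: I_D = ½ k_n V_ov² = 0.5 × 4.128 × 0.37² = 0.283 mA, giving V_DS = V_DD − I_D R_D = 12.2 − 0.283 × 11.6 = 8.92 V.
V_DS = 8.92 V ≥ V_ov = 0.37 V, confirming saturation.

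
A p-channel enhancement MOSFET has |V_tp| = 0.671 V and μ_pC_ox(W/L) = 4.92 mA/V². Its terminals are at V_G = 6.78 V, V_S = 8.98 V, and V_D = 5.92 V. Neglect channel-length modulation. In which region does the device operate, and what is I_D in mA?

Saturation; I_D = 5.75 mA

V_SG = V_S − V_G = 8.98 − 6.78 = 2.2 V; V_SD = V_S − V_D = 8.98 − 5.92 = 3.06 V.
V_ov = V_SG − |V_tp| = 2.2 − 0.671 = 1.53 V.
Since V_SD = 3.06 V ≥ V_ov = 1.53 V, the device is in saturation.
I_D = ½ k_p V_ov² = 0.5 × 4.92 × 1.53² = 5.75 mA.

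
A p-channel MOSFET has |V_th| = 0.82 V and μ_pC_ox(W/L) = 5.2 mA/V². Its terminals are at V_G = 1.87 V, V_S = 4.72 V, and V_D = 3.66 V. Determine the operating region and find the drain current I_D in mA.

V_SG = V_S − V_G = 4.72 − 1.87 = 2.85 V; V_SD = V_S − V_D = 4.72 − 3.66 = 1.06 V.
V_ov = V_SG − |V_th| = 2.85 − 0.82 = 2.03 V.
Since V_SD = 1.06 V < V_ov = 2.03 V, the device is in the triode region.
I_D = k_p [V_ov · V_SD − ½ V_SD²] = 5.2 × [2.03 × 1.06 − 0.5 × 1.06²] = 8.27 mA.

Triode; I_D = 8.27 mA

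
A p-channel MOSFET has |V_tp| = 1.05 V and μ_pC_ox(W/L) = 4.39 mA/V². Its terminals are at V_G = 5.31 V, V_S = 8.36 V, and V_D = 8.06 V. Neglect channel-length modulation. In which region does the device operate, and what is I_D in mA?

V_SG = V_S − V_G = 8.36 − 5.31 = 3.05 V; V_SD = V_S − V_D = 8.36 − 8.06 = 0.3 V.
V_ov = V_SG − |V_tp| = 3.05 − 1.05 = 2 V.
Since V_SD = 0.3 V < V_ov = 2 V, the device is in the triode region.
I_D = k_p [V_ov · V_SD − ½ V_SD²] = 4.39 × [2 × 0.3 − 0.5 × 0.3²] = 2.44 mA.

Triode; I_D = 2.44 mA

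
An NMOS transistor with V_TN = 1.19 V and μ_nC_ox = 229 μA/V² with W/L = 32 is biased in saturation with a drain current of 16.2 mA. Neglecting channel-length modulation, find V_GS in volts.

k_n = μ_nC_ox · (W/L) = 7.328 mA/V².
In saturation I_D = ½ k_n (V_GS − V_TN)², so V_GS − V_TN = √(2 I_D / k_n) = √(2 × 16.2 / 7.328) = 2.1 V.
V_GS = 1.19 + 2.1 = 3.29 V.

V_GS = 3.29 V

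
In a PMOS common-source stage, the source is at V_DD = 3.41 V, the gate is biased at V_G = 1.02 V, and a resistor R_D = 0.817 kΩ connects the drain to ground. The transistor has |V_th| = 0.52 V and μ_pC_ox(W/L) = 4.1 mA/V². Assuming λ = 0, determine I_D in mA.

I_D = 3.52 mA

V_SG = V_DD − V_G = 3.41 − 1.02 = 2.39 V, so V_ov = 2.39 − 0.52 = 1.87 V.
Assume saturation: I_D = ½ k_p V_ov² = 0.5 × 4.1 × 1.87² = 7.17 mA, giving V_SD = V_DD − I_D R_D = 3.41 − 7.17 × 0.817 = -2.45 V.
But -2.45 V < V_ov = 1.87 V, so the device is actually in triode.
In triode I_D = k_p[V_ov V_SD − ½ V_SD²] and I_D = (V_DD − V_SD)/R_D. Equating: 1.67 V_SD² − 7.264 V_SD + 3.41 = 0, giving V_SD = 0.536 V (the root below V_ov).
I_D = (3.41 − 0.536) / 0.817 = 3.52 mA.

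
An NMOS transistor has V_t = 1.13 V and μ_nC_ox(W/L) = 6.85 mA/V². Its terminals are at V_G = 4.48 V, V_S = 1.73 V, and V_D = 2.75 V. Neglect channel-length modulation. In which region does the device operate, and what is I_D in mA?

Triode; I_D = 7.76 mA

V_GS = V_G − V_S = 4.48 − 1.73 = 2.75 V; V_DS = V_D − V_S = 2.75 − 1.73 = 1.02 V.
V_ov = V_GS − V_t = 2.75 − 1.13 = 1.62 V.
Since V_DS = 1.02 V < V_ov = 1.62 V, the device is in the triode region.
I_D = k_n [V_ov · V_DS − ½ V_DS²] = 6.85 × [1.62 × 1.02 − 0.5 × 1.02²] = 7.76 mA.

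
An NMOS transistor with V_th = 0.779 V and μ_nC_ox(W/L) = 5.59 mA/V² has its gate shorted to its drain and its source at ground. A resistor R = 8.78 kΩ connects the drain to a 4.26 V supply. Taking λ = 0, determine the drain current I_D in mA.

With gate tied to drain, V_GS = V_DS ≥ V_GS − V_th, so the device is in saturation.
KCL at the drain: ½ k_n (V_GS − V_th)² = (V_DD − V_GS)/R.
Let x = V_GS − 0.779. Then 24.5 x² + x − 3.481 = 0, giving x = 0.357 V (positive root), so V_GS = 1.14 V.
I_D = (V_DD − V_GS)/R = (4.26 − 1.14) / 8.78 = 0.356 mA.

I_D = 0.356 mA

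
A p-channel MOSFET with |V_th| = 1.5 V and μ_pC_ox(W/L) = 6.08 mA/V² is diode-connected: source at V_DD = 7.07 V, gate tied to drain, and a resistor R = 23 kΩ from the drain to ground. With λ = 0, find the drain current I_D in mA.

I_D = 0.230 mA

With gate tied to drain, V_SG = V_SD ≥ V_SG − |V_th|, so the device is in saturation.
KCL at the drain: ½ k_p (V_SG − |V_th|)² = (V_DD − V_SG)/R.
Let x = V_SG − 1.5. Then 69.9 x² + x − 5.57 = 0, giving x = 0.275 V (positive root), so V_SG = 1.78 V.
I_D = (V_DD − V_SG)/R = (7.07 − 1.78) / 23 = 0.23 mA.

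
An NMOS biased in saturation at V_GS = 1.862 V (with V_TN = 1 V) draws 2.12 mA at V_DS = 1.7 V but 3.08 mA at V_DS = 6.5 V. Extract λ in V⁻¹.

λ = 0.112 V⁻¹

With V_GS fixed, I_D ∝ (1 + λ V_DS) in saturation, so I_D2/I_D1 = (1 + λ V_DS2)/(1 + λ V_DS1).
3.08/2.12 = 1.453 = (1 + 6.5 λ)/(1 + 1.7 λ).
Solving: λ (I_D1 V_DS2 − I_D2 V_DS1) = I_D2 − I_D1, so λ = (3.08 − 2.12) / (2.12 × 6.5 − 3.08 × 1.7) = 0.96 / 8.54 = 0.112 V⁻¹.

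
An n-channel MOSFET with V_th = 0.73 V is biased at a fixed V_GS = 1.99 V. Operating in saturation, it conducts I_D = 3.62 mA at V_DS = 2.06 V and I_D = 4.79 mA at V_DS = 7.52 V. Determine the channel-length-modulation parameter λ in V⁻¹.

With V_GS fixed, I_D ∝ (1 + λ V_DS) in saturation, so I_D2/I_D1 = (1 + λ V_DS2)/(1 + λ V_DS1).
4.79/3.62 = 1.323 = (1 + 7.52 λ)/(1 + 2.06 λ).
Solving: λ (I_D1 V_DS2 − I_D2 V_DS1) = I_D2 − I_D1, so λ = (4.79 − 3.62) / (3.62 × 7.52 − 4.79 × 2.06) = 1.17 / 17.4 = 0.0674 V⁻¹.

λ = 0.0674 V⁻¹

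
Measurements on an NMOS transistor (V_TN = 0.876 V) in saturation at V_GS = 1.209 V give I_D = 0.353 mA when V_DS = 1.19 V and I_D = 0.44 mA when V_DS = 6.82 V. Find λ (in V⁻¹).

With V_GS fixed, I_D ∝ (1 + λ V_DS) in saturation, so I_D2/I_D1 = (1 + λ V_DS2)/(1 + λ V_DS1).
0.44/0.353 = 1.246 = (1 + 6.82 λ)/(1 + 1.19 λ).
Solving: λ (I_D1 V_DS2 − I_D2 V_DS1) = I_D2 − I_D1, so λ = (0.44 − 0.353) / (0.353 × 6.82 − 0.44 × 1.19) = 0.087 / 1.88 = 0.0462 V⁻¹.

λ = 0.0462 V⁻¹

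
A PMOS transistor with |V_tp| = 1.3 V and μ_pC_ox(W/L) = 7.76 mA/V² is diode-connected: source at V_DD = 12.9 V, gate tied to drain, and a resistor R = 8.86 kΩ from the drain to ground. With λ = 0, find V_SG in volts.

V_SG = 1.87 V

With gate tied to drain, V_SG = V_SD ≥ V_SG − |V_tp|, so the device is in saturation.
KCL at the drain: ½ k_p (V_SG − |V_tp|)² = (V_DD − V_SG)/R.
Let x = V_SG − 1.3. Then 34.4 x² + x − 11.6 = 0, giving x = 0.567 V (positive root), so V_SG = 1.87 V.
I_D = (V_DD − V_SG)/R = (12.9 − 1.87) / 8.86 = 1.25 mA.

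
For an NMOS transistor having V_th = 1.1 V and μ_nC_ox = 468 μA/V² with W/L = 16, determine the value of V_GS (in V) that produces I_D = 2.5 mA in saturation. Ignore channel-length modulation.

k_n = μ_nC_ox · (W/L) = 7.488 mA/V².
In saturation I_D = ½ k_n (V_GS − V_th)², so V_GS − V_th = √(2 I_D / k_n) = √(2 × 2.5 / 7.488) = 0.817 V.
V_GS = 1.1 + 0.817 = 1.92 V.

V_GS = 1.92 V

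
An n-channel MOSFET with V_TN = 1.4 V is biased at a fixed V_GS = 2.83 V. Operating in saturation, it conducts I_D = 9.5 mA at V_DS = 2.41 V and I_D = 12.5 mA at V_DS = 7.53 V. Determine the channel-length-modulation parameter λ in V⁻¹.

λ = 0.0724 V⁻¹

With V_GS fixed, I_D ∝ (1 + λ V_DS) in saturation, so I_D2/I_D1 = (1 + λ V_DS2)/(1 + λ V_DS1).
12.5/9.5 = 1.316 = (1 + 7.53 λ)/(1 + 2.41 λ).
Solving: λ (I_D1 V_DS2 − I_D2 V_DS1) = I_D2 − I_D1, so λ = (12.5 − 9.5) / (9.5 × 7.53 − 12.5 × 2.41) = 3 / 41.4 = 0.0724 V⁻¹.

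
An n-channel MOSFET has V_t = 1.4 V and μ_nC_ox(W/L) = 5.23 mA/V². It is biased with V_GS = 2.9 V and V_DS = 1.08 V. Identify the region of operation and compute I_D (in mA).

V_ov = V_GS − V_t = 2.9 − 1.4 = 1.5 V.
Since V_DS = 1.08 V < V_ov = 1.5 V, the device is in the triode region.
I_D = k_n [V_ov · V_DS − ½ V_DS²] = 5.23 × [1.5 × 1.08 − 0.5 × 1.08²] = 5.42 mA.

Triode; I_D = 5.42 mA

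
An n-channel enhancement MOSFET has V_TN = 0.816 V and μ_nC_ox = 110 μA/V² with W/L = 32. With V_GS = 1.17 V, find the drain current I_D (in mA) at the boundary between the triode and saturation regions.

I_D = 0.221 mA

At the boundary V_DS = V_ov = V_GS − V_TN = 1.17 − 0.816 = 0.354 V.
k_n = μ_nC_ox · (W/L) = 3.52 mA/V².
I_D = ½ k_n V_ov² = 0.5 × 3.52 × 0.354² = 0.221 mA.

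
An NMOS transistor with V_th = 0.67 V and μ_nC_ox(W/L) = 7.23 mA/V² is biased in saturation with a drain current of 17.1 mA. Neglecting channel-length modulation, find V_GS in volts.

V_GS = 2.84 V

In saturation I_D = ½ k_n (V_GS − V_th)², so V_GS − V_th = √(2 I_D / k_n) = √(2 × 17.1 / 7.23) = 2.17 V.
V_GS = 0.67 + 2.17 = 2.84 V.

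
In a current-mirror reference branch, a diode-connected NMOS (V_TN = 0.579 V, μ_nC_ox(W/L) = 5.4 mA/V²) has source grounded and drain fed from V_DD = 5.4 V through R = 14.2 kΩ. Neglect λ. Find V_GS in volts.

With gate tied to drain, V_GS = V_DS ≥ V_GS − V_TN, so the device is in saturation.
KCL at the drain: ½ k_n (V_GS − V_TN)² = (V_DD − V_GS)/R.
Let x = V_GS − 0.579. Then 38.3 x² + x − 4.821 = 0, giving x = 0.342 V (positive root), so V_GS = 0.921 V.
I_D = (V_DD − V_GS)/R = (5.4 − 0.921) / 14.2 = 0.315 mA.

V_GS = 0.921 V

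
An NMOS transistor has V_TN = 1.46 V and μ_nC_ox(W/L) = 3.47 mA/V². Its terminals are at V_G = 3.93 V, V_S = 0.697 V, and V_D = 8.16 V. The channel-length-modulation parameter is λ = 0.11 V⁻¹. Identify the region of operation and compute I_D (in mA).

V_GS = V_G − V_S = 3.93 − 0.697 = 3.23 V; V_DS = V_D − V_S = 8.16 − 0.697 = 7.46 V.
V_ov = V_GS − V_TN = 3.23 − 1.46 = 1.77 V.
Since V_DS = 7.46 V ≥ V_ov = 1.77 V, the device is in saturation.
I_D = ½ k_n V_ov² (1 + λ V_DS) = 0.5 × 3.47 × 1.77² × (1 + 0.11 × 7.46) = 9.93 mA.

Saturation; I_D = 9.93 mA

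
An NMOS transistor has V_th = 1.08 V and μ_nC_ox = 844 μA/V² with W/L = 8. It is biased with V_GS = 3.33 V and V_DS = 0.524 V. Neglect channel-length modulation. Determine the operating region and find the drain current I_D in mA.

k_n = μ_nC_ox · (W/L) = 6.752 mA/V².
V_ov = V_GS − V_th = 3.33 − 1.08 = 2.25 V.
Since V_DS = 0.524 V < V_ov = 2.25 V, the device is in the triode region.
I_D = k_n [V_ov · V_DS − ½ V_DS²] = 6.752 × [2.25 × 0.524 − 0.5 × 0.524²] = 7.03 mA.

Triode; I_D = 7.03 mA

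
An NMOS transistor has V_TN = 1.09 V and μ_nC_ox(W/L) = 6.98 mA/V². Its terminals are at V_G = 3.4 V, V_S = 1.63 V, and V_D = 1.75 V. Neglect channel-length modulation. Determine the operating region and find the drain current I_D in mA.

V_GS = V_G − V_S = 3.4 − 1.63 = 1.77 V; V_DS = V_D − V_S = 1.75 − 1.63 = 0.12 V.
V_ov = V_GS − V_TN = 1.77 − 1.09 = 0.68 V.
Since V_DS = 0.12 V < V_ov = 0.68 V, the device is in the triode region.
I_D = k_n [V_ov · V_DS − ½ V_DS²] = 6.98 × [0.68 × 0.12 − 0.5 × 0.12²] = 0.519 mA.

Triode; I_D = 0.519 mA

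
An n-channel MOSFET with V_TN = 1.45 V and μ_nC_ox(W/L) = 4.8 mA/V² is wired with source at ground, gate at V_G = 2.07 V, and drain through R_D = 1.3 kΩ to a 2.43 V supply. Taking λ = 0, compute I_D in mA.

V_GS = V_G = 2.07 V, so V_ov = 2.07 − 1.45 = 0.62 V.
Assume saturation: I_D = ½ k_n V_ov² = 0.5 × 4.8 × 0.62² = 0.923 mA, giving V_DS = V_DD − I_D R_D = 2.43 − 0.923 × 1.3 = 1.23 V.
V_DS = 1.23 V ≥ V_ov = 0.62 V, confirming saturation.

I_D = 0.923 mA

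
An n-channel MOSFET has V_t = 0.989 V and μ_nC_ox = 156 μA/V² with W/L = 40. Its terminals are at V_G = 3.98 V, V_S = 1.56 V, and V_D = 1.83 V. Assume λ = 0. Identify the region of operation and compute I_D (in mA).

Triode; I_D = 2.18 mA

V_GS = V_G − V_S = 3.98 − 1.56 = 2.42 V; V_DS = V_D − V_S = 1.83 − 1.56 = 0.27 V.
k_n = μ_nC_ox · (W/L) = 6.24 mA/V².
V_ov = V_GS − V_t = 2.42 − 0.989 = 1.43 V.
Since V_DS = 0.27 V < V_ov = 1.43 V, the device is in the triode region.
I_D = k_n [V_ov · V_DS − ½ V_DS²] = 6.24 × [1.43 × 0.27 − 0.5 × 0.27²] = 2.18 mA.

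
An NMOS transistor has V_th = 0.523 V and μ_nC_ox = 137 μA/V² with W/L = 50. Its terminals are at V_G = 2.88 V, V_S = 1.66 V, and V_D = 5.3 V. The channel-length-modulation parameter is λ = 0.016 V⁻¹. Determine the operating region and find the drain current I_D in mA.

Saturation; I_D = 1.76 mA

V_GS = V_G − V_S = 2.88 − 1.66 = 1.22 V; V_DS = V_D − V_S = 5.3 − 1.66 = 3.64 V.
k_n = μ_nC_ox · (W/L) = 6.85 mA/V².
V_ov = V_GS − V_th = 1.22 − 0.523 = 0.697 V.
Since V_DS = 3.64 V ≥ V_ov = 0.697 V, the device is in saturation.
I_D = ½ k_n V_ov² (1 + λ V_DS) = 0.5 × 6.85 × 0.697² × (1 + 0.016 × 3.64) = 1.76 mA.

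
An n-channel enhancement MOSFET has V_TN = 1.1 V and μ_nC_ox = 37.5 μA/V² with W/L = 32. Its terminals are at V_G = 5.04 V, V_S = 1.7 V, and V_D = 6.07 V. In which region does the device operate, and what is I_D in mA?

V_GS = V_G − V_S = 5.04 − 1.7 = 3.34 V; V_DS = V_D − V_S = 6.07 − 1.7 = 4.37 V.
k_n = μ_nC_ox · (W/L) = 1.2 mA/V².
V_ov = V_GS − V_TN = 3.34 − 1.1 = 2.24 V.
Since V_DS = 4.37 V ≥ V_ov = 2.24 V, the device is in saturation.
I_D = ½ k_n V_ov² = 0.5 × 1.2 × 2.24² = 3.01 mA.

Saturation; I_D = 3.01 mA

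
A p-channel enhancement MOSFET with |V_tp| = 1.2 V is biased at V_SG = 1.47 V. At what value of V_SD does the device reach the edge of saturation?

V_SD,sat = 0.270 V

The boundary between triode and saturation is V_SD = V_SG − |V_tp| = V_ov.
V_ov = 1.47 − 1.2 = 0.27 V.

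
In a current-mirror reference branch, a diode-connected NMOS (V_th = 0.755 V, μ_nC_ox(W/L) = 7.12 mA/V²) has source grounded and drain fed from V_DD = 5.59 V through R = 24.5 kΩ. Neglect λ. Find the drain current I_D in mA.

With gate tied to drain, V_GS = V_DS ≥ V_GS − V_th, so the device is in saturation.
KCL at the drain: ½ k_n (V_GS − V_th)² = (V_DD − V_GS)/R.
Let x = V_GS − 0.755. Then 87.2 x² + x − 4.835 = 0, giving x = 0.23 V (positive root), so V_GS = 0.985 V.
I_D = (V_DD − V_GS)/R = (5.59 − 0.985) / 24.5 = 0.188 mA.

I_D = 0.188 mA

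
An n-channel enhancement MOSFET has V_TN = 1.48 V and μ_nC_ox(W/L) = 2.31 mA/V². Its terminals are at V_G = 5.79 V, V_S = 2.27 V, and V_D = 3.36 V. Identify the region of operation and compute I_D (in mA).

V_GS = V_G − V_S = 5.79 − 2.27 = 3.52 V; V_DS = V_D − V_S = 3.36 − 2.27 = 1.09 V.
V_ov = V_GS − V_TN = 3.52 − 1.48 = 2.04 V.
Since V_DS = 1.09 V < V_ov = 2.04 V, the device is in the triode region.
I_D = k_n [V_ov · V_DS − ½ V_DS²] = 2.31 × [2.04 × 1.09 − 0.5 × 1.09²] = 3.76 mA.

Triode; I_D = 3.76 mA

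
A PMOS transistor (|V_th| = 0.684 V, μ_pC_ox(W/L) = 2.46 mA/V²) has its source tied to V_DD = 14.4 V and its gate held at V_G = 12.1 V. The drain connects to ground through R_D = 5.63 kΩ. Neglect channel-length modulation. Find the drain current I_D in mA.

V_SG = V_DD − V_G = 14.4 − 12.1 = 2.3 V, so V_ov = 2.3 − 0.684 = 1.62 V.
Assume saturation: I_D = ½ k_p V_ov² = 0.5 × 2.46 × 1.62² = 3.21 mA, giving V_SD = V_DD − I_D R_D = 14.4 − 3.21 × 5.63 = -3.68 V.
But -3.68 V < V_ov = 1.62 V, so the device is actually in triode.
In triode I_D = k_p[V_ov V_SD − ½ V_SD²] and I_D = (V_DD − V_SD)/R_D. Equating: 6.92 V_SD² − 23.38 V_SD + 14.4 = 0, giving V_SD = 0.81 V (the root below V_ov).
I_D = (14.4 − 0.81) / 5.63 = 2.41 mA.

I_D = 2.41 mA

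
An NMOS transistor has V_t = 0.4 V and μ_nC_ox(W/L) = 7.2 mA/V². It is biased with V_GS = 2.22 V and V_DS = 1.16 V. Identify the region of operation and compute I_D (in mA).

V_ov = V_GS − V_t = 2.22 − 0.4 = 1.82 V.
Since V_DS = 1.16 V < V_ov = 1.82 V, the device is in the triode region.
I_D = k_n [V_ov · V_DS − ½ V_DS²] = 7.2 × [1.82 × 1.16 − 0.5 × 1.16²] = 10.4 mA.

Triode; I_D = 10.4 mA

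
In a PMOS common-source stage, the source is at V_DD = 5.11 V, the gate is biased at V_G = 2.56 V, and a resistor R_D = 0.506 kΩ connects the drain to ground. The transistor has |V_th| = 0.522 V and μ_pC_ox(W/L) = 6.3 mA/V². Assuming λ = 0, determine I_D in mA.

I_D = 8.45 mA

V_SG = V_DD − V_G = 5.11 − 2.56 = 2.55 V, so V_ov = 2.55 − 0.522 = 2.03 V.
Assume saturation: I_D = ½ k_p V_ov² = 0.5 × 6.3 × 2.03² = 13 mA, giving V_SD = V_DD − I_D R_D = 5.11 − 13 × 0.506 = -1.45 V.
But -1.45 V < V_ov = 2.03 V, so the device is actually in triode.
In triode I_D = k_p[V_ov V_SD − ½ V_SD²] and I_D = (V_DD − V_SD)/R_D. Equating: 1.59 V_SD² − 7.465 V_SD + 5.11 = 0, giving V_SD = 0.833 V (the root below V_ov).
I_D = (5.11 − 0.833) / 0.506 = 8.45 mA.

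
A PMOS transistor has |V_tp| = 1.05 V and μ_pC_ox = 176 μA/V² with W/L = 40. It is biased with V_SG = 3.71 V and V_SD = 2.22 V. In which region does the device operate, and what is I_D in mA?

k_p = μ_pC_ox · (W/L) = 7.04 mA/V².
V_ov = V_SG − |V_tp| = 3.71 − 1.05 = 2.66 V.
Since V_SD = 2.22 V < V_ov = 2.66 V, the device is in the triode region.
I_D = k_p [V_ov · V_SD − ½ V_SD²] = 7.04 × [2.66 × 2.22 − 0.5 × 2.22²] = 24.2 mA.

Triode; I_D = 24.2 mA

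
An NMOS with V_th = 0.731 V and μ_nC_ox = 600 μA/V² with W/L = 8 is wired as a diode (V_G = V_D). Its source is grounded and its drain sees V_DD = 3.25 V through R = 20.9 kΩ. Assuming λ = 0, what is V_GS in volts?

With gate tied to drain, V_GS = V_DS ≥ V_GS − V_th, so the device is in saturation.
k_n = μ_nC_ox · (W/L) = 4.8 mA/V².
KCL at the drain: ½ k_n (V_GS − V_th)² = (V_DD − V_GS)/R.
Let x = V_GS − 0.731. Then 50.2 x² + x − 2.519 = 0, giving x = 0.214 V (positive root), so V_GS = 0.945 V.
I_D = (V_DD − V_GS)/R = (3.25 − 0.945) / 20.9 = 0.11 mA.

V_GS = 0.945 V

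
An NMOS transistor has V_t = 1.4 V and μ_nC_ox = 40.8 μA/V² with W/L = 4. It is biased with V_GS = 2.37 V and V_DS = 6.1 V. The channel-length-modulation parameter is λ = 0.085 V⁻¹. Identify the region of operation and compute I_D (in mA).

Saturation; I_D = 0.117 mA

k_n = μ_nC_ox · (W/L) = 0.1632 mA/V².
V_ov = V_GS − V_t = 2.37 − 1.4 = 0.97 V.
Since V_DS = 6.1 V ≥ V_ov = 0.97 V, the device is in saturation.
I_D = ½ k_n V_ov² (1 + λ V_DS) = 0.5 × 0.1632 × 0.97² × (1 + 0.085 × 6.1) = 0.117 mA.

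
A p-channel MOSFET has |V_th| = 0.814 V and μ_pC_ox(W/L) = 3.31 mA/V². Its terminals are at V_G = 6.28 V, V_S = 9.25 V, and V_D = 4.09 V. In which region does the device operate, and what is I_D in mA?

Saturation; I_D = 7.69 mA

V_SG = V_S − V_G = 9.25 − 6.28 = 2.97 V; V_SD = V_S − V_D = 9.25 − 4.09 = 5.16 V.
V_ov = V_SG − |V_th| = 2.97 − 0.814 = 2.16 V.
Since V_SD = 5.16 V ≥ V_ov = 2.16 V, the device is in saturation.
I_D = ½ k_p V_ov² = 0.5 × 3.31 × 2.16² = 7.69 mA.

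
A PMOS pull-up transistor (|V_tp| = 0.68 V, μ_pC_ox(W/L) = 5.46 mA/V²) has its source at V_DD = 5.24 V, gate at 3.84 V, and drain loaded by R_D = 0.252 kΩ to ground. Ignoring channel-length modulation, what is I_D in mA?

V_SG = V_DD − V_G = 5.24 − 3.84 = 1.4 V, so V_ov = 1.4 − 0.68 = 0.72 V.
Assume saturation: I_D = ½ k_p V_ov² = 0.5 × 5.46 × 0.72² = 1.42 mA, giving V_SD = V_DD − I_D R_D = 5.24 − 1.42 × 0.252 = 4.88 V.
V_SD = 4.88 V ≥ V_ov = 0.72 V, confirming saturation.

I_D = 1.42 mA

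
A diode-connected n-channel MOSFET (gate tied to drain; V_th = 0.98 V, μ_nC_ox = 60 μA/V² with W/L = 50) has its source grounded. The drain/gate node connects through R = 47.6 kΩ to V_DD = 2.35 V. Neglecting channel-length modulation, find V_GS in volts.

V_GS = 1.11 V

With gate tied to drain, V_GS = V_DS ≥ V_GS − V_th, so the device is in saturation.
k_n = μ_nC_ox · (W/L) = 3 mA/V².
KCL at the drain: ½ k_n (V_GS − V_th)² = (V_DD − V_GS)/R.
Let x = V_GS − 0.98. Then 71.4 x² + x − 1.37 = 0, giving x = 0.132 V (positive root), so V_GS = 1.11 V.
I_D = (V_DD − V_GS)/R = (2.35 − 1.11) / 47.6 = 0.026 mA.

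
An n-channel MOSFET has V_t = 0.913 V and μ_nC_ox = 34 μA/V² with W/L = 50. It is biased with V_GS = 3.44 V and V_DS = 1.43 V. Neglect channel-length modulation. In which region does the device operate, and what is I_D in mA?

k_n = μ_nC_ox · (W/L) = 1.7 mA/V².
V_ov = V_GS − V_t = 3.44 − 0.913 = 2.53 V.
Since V_DS = 1.43 V < V_ov = 2.53 V, the device is in the triode region.
I_D = k_n [V_ov · V_DS − ½ V_DS²] = 1.7 × [2.53 × 1.43 − 0.5 × 1.43²] = 4.4 mA.

Triode; I_D = 4.40 mA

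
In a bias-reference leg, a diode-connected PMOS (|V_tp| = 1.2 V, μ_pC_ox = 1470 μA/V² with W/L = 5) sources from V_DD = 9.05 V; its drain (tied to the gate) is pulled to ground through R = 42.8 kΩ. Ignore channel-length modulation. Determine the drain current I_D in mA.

With gate tied to drain, V_SG = V_SD ≥ V_SG − |V_tp|, so the device is in saturation.
k_p = μ_pC_ox · (W/L) = 7.35 mA/V².
KCL at the drain: ½ k_p (V_SG − |V_tp|)² = (V_DD − V_SG)/R.
Let x = V_SG − 1.2. Then 157 x² + x − 7.85 = 0, giving x = 0.22 V (positive root), so V_SG = 1.42 V.
I_D = (V_DD − V_SG)/R = (9.05 − 1.42) / 42.8 = 0.178 mA.

I_D = 0.178 mA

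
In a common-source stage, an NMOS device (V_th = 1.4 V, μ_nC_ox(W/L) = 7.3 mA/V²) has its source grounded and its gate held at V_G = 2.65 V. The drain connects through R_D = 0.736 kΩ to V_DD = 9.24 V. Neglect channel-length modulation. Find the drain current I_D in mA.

I_D = 5.70 mA

V_GS = V_G = 2.65 V, so V_ov = 2.65 − 1.4 = 1.25 V.
Assume saturation: I_D = ½ k_n V_ov² = 0.5 × 7.3 × 1.25² = 5.7 mA, giving V_DS = V_DD − I_D R_D = 9.24 − 5.7 × 0.736 = 5.04 V.
V_DS = 5.04 V ≥ V_ov = 1.25 V, confirming saturation.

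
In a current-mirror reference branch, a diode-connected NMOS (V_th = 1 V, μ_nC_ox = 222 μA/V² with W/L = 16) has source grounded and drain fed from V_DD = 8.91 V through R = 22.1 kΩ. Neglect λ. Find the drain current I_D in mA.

With gate tied to drain, V_GS = V_DS ≥ V_GS − V_th, so the device is in saturation.
k_n = μ_nC_ox · (W/L) = 3.552 mA/V².
KCL at the drain: ½ k_n (V_GS − V_th)² = (V_DD − V_GS)/R.
Let x = V_GS − 1. Then 39.2 x² + x − 7.91 = 0, giving x = 0.436 V (positive root), so V_GS = 1.44 V.
I_D = (V_DD − V_GS)/R = (8.91 − 1.44) / 22.1 = 0.338 mA.

I_D = 0.338 mA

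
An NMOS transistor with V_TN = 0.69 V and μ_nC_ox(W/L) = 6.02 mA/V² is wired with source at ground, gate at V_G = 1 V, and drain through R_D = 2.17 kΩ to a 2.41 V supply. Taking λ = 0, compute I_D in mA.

I_D = 0.289 mA

V_GS = V_G = 1 V, so V_ov = 1 − 0.69 = 0.31 V.
Assume saturation: I_D = ½ k_n V_ov² = 0.5 × 6.02 × 0.31² = 0.289 mA, giving V_DS = V_DD − I_D R_D = 2.41 − 0.289 × 2.17 = 1.78 V.
V_DS = 1.78 V ≥ V_ov = 0.31 V, confirming saturation.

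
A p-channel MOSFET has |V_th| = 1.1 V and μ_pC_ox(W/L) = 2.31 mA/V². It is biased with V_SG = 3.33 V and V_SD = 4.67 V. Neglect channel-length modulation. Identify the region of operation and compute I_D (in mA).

V_ov = V_SG − |V_th| = 3.33 − 1.1 = 2.23 V.
Since V_SD = 4.67 V ≥ V_ov = 2.23 V, the device is in saturation.
I_D = ½ k_p V_ov² = 0.5 × 2.31 × 2.23² = 5.74 mA.

Saturation; I_D = 5.74 mA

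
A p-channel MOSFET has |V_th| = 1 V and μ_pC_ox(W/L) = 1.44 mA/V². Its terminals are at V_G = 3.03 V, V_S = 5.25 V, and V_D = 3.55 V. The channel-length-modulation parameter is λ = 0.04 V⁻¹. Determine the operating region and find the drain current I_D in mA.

Saturation; I_D = 1.14 mA

V_SG = V_S − V_G = 5.25 − 3.03 = 2.22 V; V_SD = V_S − V_D = 5.25 − 3.55 = 1.7 V.
V_ov = V_SG − |V_th| = 2.22 − 1 = 1.22 V.
Since V_SD = 1.7 V ≥ V_ov = 1.22 V, the device is in saturation.
I_D = ½ k_p V_ov² (1 + λ V_SD) = 0.5 × 1.44 × 1.22² × (1 + 0.04 × 1.7) = 1.14 mA.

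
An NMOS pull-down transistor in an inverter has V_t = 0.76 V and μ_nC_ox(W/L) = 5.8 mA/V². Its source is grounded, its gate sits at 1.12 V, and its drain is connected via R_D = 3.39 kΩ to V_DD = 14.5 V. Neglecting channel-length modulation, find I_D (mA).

I_D = 0.376 mA

V_GS = V_G = 1.12 V, so V_ov = 1.12 − 0.76 = 0.36 V.
Assume saturation: I_D = ½ k_n V_ov² = 0.5 × 5.8 × 0.36² = 0.376 mA, giving V_DS = V_DD − I_D R_D = 14.5 − 0.376 × 3.39 = 13.2 V.
V_DS = 13.2 V ≥ V_ov = 0.36 V, confirming saturation.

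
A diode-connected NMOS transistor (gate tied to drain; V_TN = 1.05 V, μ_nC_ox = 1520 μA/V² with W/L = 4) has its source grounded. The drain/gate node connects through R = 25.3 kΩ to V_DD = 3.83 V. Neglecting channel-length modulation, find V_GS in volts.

With gate tied to drain, V_GS = V_DS ≥ V_GS − V_TN, so the device is in saturation.
k_n = μ_nC_ox · (W/L) = 6.08 mA/V².
KCL at the drain: ½ k_n (V_GS − V_TN)² = (V_DD − V_GS)/R.
Let x = V_GS − 1.05. Then 76.9 x² + x − 2.78 = 0, giving x = 0.184 V (positive root), so V_GS = 1.23 V.
I_D = (V_DD − V_GS)/R = (3.83 − 1.23) / 25.3 = 0.103 mA.

V_GS = 1.23 V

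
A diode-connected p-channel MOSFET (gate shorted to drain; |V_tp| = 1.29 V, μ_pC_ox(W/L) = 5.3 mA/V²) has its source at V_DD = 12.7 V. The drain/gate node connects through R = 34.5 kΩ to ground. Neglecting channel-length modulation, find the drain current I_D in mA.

With gate tied to drain, V_SG = V_SD ≥ V_SG − |V_tp|, so the device is in saturation.
KCL at the drain: ½ k_p (V_SG − |V_tp|)² = (V_DD − V_SG)/R.
Let x = V_SG − 1.29. Then 91.4 x² + x − 11.41 = 0, giving x = 0.348 V (positive root), so V_SG = 1.64 V.
I_D = (V_DD − V_SG)/R = (12.7 − 1.64) / 34.5 = 0.321 mA.

I_D = 0.321 mA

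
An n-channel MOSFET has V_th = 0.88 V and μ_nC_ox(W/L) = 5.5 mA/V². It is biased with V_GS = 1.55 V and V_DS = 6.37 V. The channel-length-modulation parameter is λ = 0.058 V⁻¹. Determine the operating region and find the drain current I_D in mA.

Saturation; I_D = 1.69 mA

V_ov = V_GS − V_th = 1.55 − 0.88 = 0.67 V.
Since V_DS = 6.37 V ≥ V_ov = 0.67 V, the device is in saturation.
I_D = ½ k_n V_ov² (1 + λ V_DS) = 0.5 × 5.5 × 0.67² × (1 + 0.058 × 6.37) = 1.69 mA.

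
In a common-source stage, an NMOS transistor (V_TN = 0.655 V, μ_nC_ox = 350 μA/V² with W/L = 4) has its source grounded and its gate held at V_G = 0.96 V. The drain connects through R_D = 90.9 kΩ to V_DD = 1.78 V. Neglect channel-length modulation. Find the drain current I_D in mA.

V_GS = V_G = 0.96 V, so V_ov = 0.96 − 0.655 = 0.305 V.
k_n = μ_nC_ox · (W/L) = 1.4 mA/V².
Assume saturation: I_D = ½ k_n V_ov² = 0.5 × 1.4 × 0.305² = 0.0651 mA, giving V_DS = V_DD − I_D R_D = 1.78 − 0.0651 × 90.9 = -4.14 V.
But -4.14 V < V_ov = 0.305 V, so the device is actually in triode.
In triode I_D = k_n[V_ov V_DS − ½ V_DS²] and I_D = (V_DD − V_DS)/R_D. Equating: 63.6 V_DS² − 39.81 V_DS + 1.78 = 0, giving V_DS = 0.0485 V (the root below V_ov).
I_D = (1.78 − 0.0485) / 90.9 = 0.019 mA.

I_D = 0.0190 mA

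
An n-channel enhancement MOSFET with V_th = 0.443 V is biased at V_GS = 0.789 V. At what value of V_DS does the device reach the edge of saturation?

V_DS,sat = 0.346 V

The boundary between triode and saturation is V_DS = V_GS − V_th = V_ov.
V_ov = 0.789 − 0.443 = 0.346 V.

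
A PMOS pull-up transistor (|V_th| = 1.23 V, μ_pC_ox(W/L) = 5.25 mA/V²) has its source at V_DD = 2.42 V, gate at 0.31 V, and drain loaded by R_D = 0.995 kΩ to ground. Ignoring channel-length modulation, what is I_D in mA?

I_D = 1.83 mA

V_SG = V_DD − V_G = 2.42 − 0.31 = 2.11 V, so V_ov = 2.11 − 1.23 = 0.88 V.
Assume saturation: I_D = ½ k_p V_ov² = 0.5 × 5.25 × 0.88² = 2.03 mA, giving V_SD = V_DD − I_D R_D = 2.42 − 2.03 × 0.995 = 0.397 V.
But 0.397 V < V_ov = 0.88 V, so the device is actually in triode.
In triode I_D = k_p[V_ov V_SD − ½ V_SD²] and I_D = (V_DD − V_SD)/R_D. Equating: 2.61 V_SD² − 5.597 V_SD + 2.42 = 0, giving V_SD = 0.601 V (the root below V_ov).
I_D = (2.42 − 0.601) / 0.995 = 1.83 mA.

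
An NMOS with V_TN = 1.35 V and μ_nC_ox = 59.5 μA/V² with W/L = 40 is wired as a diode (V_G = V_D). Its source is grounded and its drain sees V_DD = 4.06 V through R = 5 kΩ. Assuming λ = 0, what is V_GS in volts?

With gate tied to drain, V_GS = V_DS ≥ V_GS − V_TN, so the device is in saturation.
k_n = μ_nC_ox · (W/L) = 2.38 mA/V².
KCL at the drain: ½ k_n (V_GS − V_TN)² = (V_DD − V_GS)/R.
Let x = V_GS − 1.35. Then 5.95 x² + x − 2.71 = 0, giving x = 0.596 V (positive root), so V_GS = 1.95 V.
I_D = (V_DD − V_GS)/R = (4.06 − 1.95) / 5 = 0.423 mA.

V_GS = 1.95 V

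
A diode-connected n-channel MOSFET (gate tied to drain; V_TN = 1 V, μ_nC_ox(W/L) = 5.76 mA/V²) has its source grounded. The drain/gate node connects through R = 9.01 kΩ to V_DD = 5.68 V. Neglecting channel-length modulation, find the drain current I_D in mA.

I_D = 0.474 mA

With gate tied to drain, V_GS = V_DS ≥ V_GS − V_TN, so the device is in saturation.
KCL at the drain: ½ k_n (V_GS − V_TN)² = (V_DD − V_GS)/R.
Let x = V_GS − 1. Then 25.9 x² + x − 4.68 = 0, giving x = 0.406 V (positive root), so V_GS = 1.41 V.
I_D = (V_DD − V_GS)/R = (5.68 − 1.41) / 9.01 = 0.474 mA.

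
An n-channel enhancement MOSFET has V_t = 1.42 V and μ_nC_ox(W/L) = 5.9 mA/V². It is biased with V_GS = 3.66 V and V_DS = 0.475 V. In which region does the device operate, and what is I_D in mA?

Triode; I_D = 5.61 mA

V_ov = V_GS − V_t = 3.66 − 1.42 = 2.24 V.
Since V_DS = 0.475 V < V_ov = 2.24 V, the device is in the triode region.
I_D = k_n [V_ov · V_DS − ½ V_DS²] = 5.9 × [2.24 × 0.475 − 0.5 × 0.475²] = 5.61 mA.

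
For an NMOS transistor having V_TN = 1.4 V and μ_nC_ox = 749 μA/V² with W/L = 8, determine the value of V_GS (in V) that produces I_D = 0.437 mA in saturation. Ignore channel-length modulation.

V_GS = 1.78 V

k_n = μ_nC_ox · (W/L) = 5.992 mA/V².
In saturation I_D = ½ k_n (V_GS − V_TN)², so V_GS − V_TN = √(2 I_D / k_n) = √(2 × 0.437 / 5.992) = 0.382 V.
V_GS = 1.4 + 0.382 = 1.78 V.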